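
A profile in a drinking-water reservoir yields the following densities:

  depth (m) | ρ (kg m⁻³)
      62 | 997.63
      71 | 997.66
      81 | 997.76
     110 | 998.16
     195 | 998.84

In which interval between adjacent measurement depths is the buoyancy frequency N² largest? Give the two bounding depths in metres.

Compute the density gradient over each adjacent pair:
  62–71 m: Δρ/Δz = 0.03/9 = 3.3 × 10⁻³ kg m⁻⁴
  71–81 m: Δρ/Δz = 0.10/10 = 0.010 kg m⁻⁴
  81–110 m: Δρ/Δz = 0.40/29 = 0.014 kg m⁻⁴
  110–195 m: Δρ/Δz = 0.68/85 = 8.0 × 10⁻³ kg m⁻⁴
The largest gradient is in the 81–110 m interval — the pycnocline.

81–110 m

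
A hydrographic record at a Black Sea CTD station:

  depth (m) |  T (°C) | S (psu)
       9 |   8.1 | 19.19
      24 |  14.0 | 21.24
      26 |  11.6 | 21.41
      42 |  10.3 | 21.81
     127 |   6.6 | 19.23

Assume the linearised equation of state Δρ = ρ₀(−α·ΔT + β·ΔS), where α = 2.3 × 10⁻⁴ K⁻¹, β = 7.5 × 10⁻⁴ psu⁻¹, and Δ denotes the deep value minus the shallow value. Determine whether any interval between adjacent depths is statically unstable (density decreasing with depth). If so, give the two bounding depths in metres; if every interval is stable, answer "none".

42–127 m

Evaluate Δρ/ρ₀ = −αΔT + βΔS across each adjacent pair:
  9–24 m: −αΔT+βΔS = −(2.3 × 10⁻⁴)(+5.9)+(7.5 × 10⁻⁴)(+2.05) = 1.8 × 10⁻⁴ → stable
  24–26 m: −αΔT+βΔS = −(2.3 × 10⁻⁴)(-2.4)+(7.5 × 10⁻⁴)(+0.17) = 6.8 × 10⁻⁴ → stable
  26–42 m: −αΔT+βΔS = −(2.3 × 10⁻⁴)(-1.3)+(7.5 × 10⁻⁴)(+0.40) = 6.0 × 10⁻⁴ → stable
  42–127 m: −αΔT+βΔS = −(2.3 × 10⁻⁴)(-3.7)+(7.5 × 10⁻⁴)(-2.58) = -1.1 × 10⁻³ → UNSTABLE
The 42–127 m interval has Δρ < 0: lighter water underlies denser water.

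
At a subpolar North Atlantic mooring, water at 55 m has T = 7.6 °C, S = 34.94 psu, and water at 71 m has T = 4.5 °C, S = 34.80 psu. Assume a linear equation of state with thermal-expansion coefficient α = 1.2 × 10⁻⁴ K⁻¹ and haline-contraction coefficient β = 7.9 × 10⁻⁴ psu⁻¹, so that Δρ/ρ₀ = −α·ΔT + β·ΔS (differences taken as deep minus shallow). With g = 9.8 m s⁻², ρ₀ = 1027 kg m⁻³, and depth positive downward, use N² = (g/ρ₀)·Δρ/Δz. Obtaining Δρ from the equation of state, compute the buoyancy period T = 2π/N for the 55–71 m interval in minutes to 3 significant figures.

ΔT = -3.1 K, ΔS = -0.14 psu (deep − shallow).
Δρ/ρ₀ = −αΔT + βΔS = 3.72 × 10⁻⁴ − 1.106 × 10⁻⁴ = 2.614 × 10⁻⁴, so Δρ ≈ 0.2685 kg m⁻³.
N² = (g/ρ₀)·Δρ/Δz = g·(Δρ/ρ₀)/Δz = 9.8 × 2.614 × 10⁻⁴ / 16 = 1.6011 × 10⁻⁴ s⁻².
N = √(1.6011 × 10⁻⁴) = 0.012653 rad s⁻¹ → T = 2π/N = 496.58 s = 8.2763 min ≈ 8.28 min.

8.28 min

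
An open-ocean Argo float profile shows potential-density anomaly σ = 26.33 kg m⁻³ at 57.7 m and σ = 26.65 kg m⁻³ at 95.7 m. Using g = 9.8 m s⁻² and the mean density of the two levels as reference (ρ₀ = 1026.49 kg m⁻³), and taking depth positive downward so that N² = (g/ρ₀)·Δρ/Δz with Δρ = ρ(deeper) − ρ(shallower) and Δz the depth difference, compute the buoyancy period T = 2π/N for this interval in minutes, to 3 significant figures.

Δρ = 1026.65 − 1026.33 = 0.32 kg m⁻³ over Δz = 95.7 − 57.7 = 38 m.
N² = (9.8/1026.49) × (0.32/38) = 8.0397 × 10⁻⁵ s⁻².
N = √(8.0397 × 10⁻⁵) = 8.9664 × 10⁻³ rad s⁻¹, so T = 2π/N = 700.75 s = 11.679 min ≈ 11.7 min.

11.7 min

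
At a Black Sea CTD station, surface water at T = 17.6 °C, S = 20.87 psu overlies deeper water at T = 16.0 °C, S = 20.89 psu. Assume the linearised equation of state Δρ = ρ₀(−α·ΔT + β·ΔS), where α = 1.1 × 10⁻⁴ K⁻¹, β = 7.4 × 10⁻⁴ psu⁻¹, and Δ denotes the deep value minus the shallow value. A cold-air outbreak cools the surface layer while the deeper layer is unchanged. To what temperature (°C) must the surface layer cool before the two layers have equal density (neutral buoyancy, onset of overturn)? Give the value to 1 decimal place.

Neutral buoyancy requires Δρ = 0, i.e. −α(T_deep − T_surf′) + β(S_deep − S_surf) = 0.
T_surf′ = T_deep − (β/α)·ΔS = 16.0 − (7.4 × 10⁻⁴/1.1 × 10⁻⁴)·(+0.02) = 15.865 °C.
Cooling required: 17.6 − (15.865) = 1.735 °C.

15.9 °C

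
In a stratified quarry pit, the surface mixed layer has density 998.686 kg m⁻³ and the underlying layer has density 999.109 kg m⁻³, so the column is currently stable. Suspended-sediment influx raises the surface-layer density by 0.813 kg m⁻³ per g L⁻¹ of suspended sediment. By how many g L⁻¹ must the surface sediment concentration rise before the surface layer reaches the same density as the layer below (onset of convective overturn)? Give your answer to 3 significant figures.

0.520 g L⁻¹

Density deficit of the surface layer: 999.109 − 998.686 = 0.423 kg m⁻³.
Required change = 0.423 / 0.813 = 0.520 g L⁻¹.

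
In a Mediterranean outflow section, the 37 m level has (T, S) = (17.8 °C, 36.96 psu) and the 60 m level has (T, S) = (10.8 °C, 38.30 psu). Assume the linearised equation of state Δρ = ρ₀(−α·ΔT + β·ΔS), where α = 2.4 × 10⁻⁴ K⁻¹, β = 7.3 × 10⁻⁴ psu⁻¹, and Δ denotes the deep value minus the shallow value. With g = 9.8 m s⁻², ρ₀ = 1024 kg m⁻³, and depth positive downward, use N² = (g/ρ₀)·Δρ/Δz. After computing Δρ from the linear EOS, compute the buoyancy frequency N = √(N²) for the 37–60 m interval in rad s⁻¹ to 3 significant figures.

ΔT = -7.0 K, ΔS = +1.34 psu (deep − shallow).
Δρ/ρ₀ = −αΔT + βΔS = 1.68 × 10⁻³ + 9.782 × 10⁻⁴ = 2.6582 × 10⁻³, so Δρ ≈ 2.722 kg m⁻³.
N² = (g/ρ₀)·Δρ/Δz = g·(Δρ/ρ₀)/Δz = 9.8 × 2.6582 × 10⁻³ / 23 = 1.1326 × 10⁻³ s⁻².
N = √(1.1326 × 10⁻³) = 0.033654 rad s⁻¹ ≈ 0.0337 rad s⁻¹.

0.0337 rad s⁻¹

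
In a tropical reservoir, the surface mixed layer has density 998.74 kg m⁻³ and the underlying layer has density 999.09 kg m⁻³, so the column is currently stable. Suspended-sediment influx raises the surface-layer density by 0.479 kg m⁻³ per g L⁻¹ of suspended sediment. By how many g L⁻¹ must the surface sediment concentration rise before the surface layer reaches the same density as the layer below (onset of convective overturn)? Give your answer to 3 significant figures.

0.731 g L⁻¹

Density deficit of the surface layer: 999.09 − 998.74 = 0.35 kg m⁻³.
Required change = 0.35 / 0.479 = 0.731 g L⁻¹.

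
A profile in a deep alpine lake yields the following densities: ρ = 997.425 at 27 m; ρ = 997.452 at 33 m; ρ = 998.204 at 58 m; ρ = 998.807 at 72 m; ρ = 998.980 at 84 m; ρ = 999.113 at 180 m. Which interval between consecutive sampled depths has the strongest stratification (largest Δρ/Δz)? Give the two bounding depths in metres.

Compute the density gradient over each adjacent pair:
  27–33 m: Δρ/Δz = 0.027/6 = 4.5 × 10⁻³ kg m⁻⁴
  33–58 m: Δρ/Δz = 0.752/25 = 0.030 kg m⁻⁴
  58–72 m: Δρ/Δz = 0.603/14 = 0.043 kg m⁻⁴
  72–84 m: Δρ/Δz = 0.173/12 = 0.014 kg m⁻⁴
  84–180 m: Δρ/Δz = 0.133/96 = 1.4 × 10⁻³ kg m⁻⁴
The largest gradient is in the 58–72 m interval — the pycnocline.

58–72 m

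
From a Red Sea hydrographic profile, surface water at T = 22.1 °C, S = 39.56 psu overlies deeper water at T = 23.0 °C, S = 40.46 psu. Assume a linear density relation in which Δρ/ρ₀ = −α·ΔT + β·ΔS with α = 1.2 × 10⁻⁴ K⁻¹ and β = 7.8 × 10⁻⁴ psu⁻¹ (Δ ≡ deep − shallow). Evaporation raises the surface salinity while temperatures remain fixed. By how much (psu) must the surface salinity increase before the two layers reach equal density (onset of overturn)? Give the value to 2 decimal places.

Neutral buoyancy requires −α(T_deep − T_surf) + β(S_deep − S_surf′) = 0.
S_surf′ = S_deep − (α/β)·ΔT = 40.46 − (1.2 × 10⁻⁴/7.8 × 10⁻⁴)·(+0.9) = 40.3215 psu.
Increase required: 40.3215 − 39.56 = 0.7615 psu.

0.76 psu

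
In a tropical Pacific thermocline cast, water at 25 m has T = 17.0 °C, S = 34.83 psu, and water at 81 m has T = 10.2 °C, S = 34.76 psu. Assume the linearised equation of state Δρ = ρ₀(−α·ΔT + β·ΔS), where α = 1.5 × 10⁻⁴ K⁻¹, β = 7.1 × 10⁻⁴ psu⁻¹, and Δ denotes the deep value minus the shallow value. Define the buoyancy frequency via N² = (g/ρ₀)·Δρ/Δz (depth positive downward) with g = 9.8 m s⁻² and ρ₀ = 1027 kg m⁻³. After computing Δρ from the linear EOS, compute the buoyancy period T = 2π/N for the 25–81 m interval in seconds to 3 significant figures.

482 s

ΔT = -6.8 K, ΔS = -0.07 psu (deep − shallow).
Δρ/ρ₀ = −αΔT + βΔS = 1.02 × 10⁻³ − 4.97 × 10⁻⁵ = 9.703 × 10⁻⁴, so Δρ ≈ 0.9965 kg m⁻³.
N² = (g/ρ₀)·Δρ/Δz = g·(Δρ/ρ₀)/Δz = 9.8 × 9.703 × 10⁻⁴ / 56 = 1.6980 × 10⁻⁴ s⁻².
N = √(1.6980 × 10⁻⁴) = 0.013031 rad s⁻¹ → T = 2π/N = 482.17 s ≈ 482 s.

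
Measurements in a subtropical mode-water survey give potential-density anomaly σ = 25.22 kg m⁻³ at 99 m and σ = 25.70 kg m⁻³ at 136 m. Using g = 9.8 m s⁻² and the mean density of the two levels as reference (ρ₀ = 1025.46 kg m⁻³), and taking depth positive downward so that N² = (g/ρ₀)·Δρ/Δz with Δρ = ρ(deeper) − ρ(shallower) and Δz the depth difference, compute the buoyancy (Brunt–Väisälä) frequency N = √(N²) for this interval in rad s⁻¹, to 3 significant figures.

Δρ = 1025.70 − 1025.22 = 0.48 kg m⁻³ over Δz = 136 − 99 = 37 m.
N² = (9.8/1025.46) × (0.48/37) = 1.2398 × 10⁻⁴ s⁻².
N = √(1.2398 × 10⁻⁴) = 0.011135 rad s⁻¹ ≈ 0.0111 rad s⁻¹.

0.0111 rad s⁻¹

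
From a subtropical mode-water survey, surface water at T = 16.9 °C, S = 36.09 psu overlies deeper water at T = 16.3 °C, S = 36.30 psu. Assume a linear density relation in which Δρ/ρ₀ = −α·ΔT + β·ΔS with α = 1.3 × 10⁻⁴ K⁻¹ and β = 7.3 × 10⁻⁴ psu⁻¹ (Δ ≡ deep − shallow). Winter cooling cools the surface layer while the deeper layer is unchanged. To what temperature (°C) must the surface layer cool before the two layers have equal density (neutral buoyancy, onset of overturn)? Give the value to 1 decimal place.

15.1 °C

Neutral buoyancy requires Δρ = 0, i.e. −α(T_deep − T_surf′) + β(S_deep − S_surf) = 0.
T_surf′ = T_deep − (β/α)·ΔS = 16.3 − (7.3 × 10⁻⁴/1.3 × 10⁻⁴)·(+0.21) = 15.121 °C.
Cooling required: 16.9 − (15.121) = 1.779 °C.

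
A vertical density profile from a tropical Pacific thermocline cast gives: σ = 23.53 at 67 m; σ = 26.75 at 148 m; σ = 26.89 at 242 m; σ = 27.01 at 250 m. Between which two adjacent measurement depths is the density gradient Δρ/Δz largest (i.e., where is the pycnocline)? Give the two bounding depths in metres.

67–148 m

Compute the density gradient over each adjacent pair:
  67–148 m: Δρ/Δz = 3.22/81 = 0.040 kg m⁻⁴
  148–242 m: Δρ/Δz = 0.14/94 = 1.5 × 10⁻³ kg m⁻⁴
  242–250 m: Δρ/Δz = 0.12/8 = 0.015 kg m⁻⁴
The largest gradient is in the 67–148 m interval — the pycnocline.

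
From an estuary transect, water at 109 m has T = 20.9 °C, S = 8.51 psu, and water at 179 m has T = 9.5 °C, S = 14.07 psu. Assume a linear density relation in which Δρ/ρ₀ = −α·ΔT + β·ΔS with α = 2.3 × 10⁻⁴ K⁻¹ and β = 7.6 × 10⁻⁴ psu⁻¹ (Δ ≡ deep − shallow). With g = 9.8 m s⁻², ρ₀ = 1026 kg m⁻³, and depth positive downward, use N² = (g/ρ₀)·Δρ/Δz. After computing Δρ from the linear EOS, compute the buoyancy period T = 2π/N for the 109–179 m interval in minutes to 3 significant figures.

ΔT = -11.4 K, ΔS = +5.56 psu (deep − shallow).
Δρ/ρ₀ = −αΔT + βΔS = 2.622 × 10⁻³ + 4.2256 × 10⁻³ = 6.8476 × 10⁻³, so Δρ ≈ 7.026 kg m⁻³.
N² = (g/ρ₀)·Δρ/Δz = g·(Δρ/ρ₀)/Δz = 9.8 × 6.8476 × 10⁻³ / 70 = 9.5866 × 10⁻⁴ s⁻².
N = √(9.5866 × 10⁻⁴) = 0.030962 rad s⁻¹ → T = 2π/N = 202.93 s = 3.3822 min ≈ 3.38 min.

3.38 min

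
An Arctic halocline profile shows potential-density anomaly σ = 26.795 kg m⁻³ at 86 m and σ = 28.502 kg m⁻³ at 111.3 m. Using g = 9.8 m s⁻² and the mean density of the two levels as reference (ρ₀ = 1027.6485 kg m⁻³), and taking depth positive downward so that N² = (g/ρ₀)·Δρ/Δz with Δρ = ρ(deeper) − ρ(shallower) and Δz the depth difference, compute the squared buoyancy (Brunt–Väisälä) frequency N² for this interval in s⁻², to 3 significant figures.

6.43 × 10⁻⁴ s⁻²

Δρ = 1028.502 − 1026.795 = 1.707 kg m⁻³ over Δz = 111.3 − 86 = 25.3 m.
N² = (9.8/1027.6485) × (1.707/25.3) = 6.4342 × 10⁻⁴ s⁻² ≈ 6.43 × 10⁻⁴ s⁻².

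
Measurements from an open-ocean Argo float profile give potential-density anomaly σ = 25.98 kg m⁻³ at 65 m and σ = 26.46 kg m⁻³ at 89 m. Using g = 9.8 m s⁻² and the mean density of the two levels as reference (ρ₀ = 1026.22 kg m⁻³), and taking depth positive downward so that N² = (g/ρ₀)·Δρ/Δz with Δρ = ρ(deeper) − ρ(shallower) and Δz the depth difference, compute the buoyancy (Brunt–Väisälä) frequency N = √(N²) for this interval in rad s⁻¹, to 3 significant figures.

Δρ = 1026.46 − 1025.98 = 0.48 kg m⁻³ over Δz = 89 − 65 = 24 m.
N² = (9.8/1026.22) × (0.48/24) = 1.9099 × 10⁻⁴ s⁻².
N = √(1.9099 × 10⁻⁴) = 0.013820 rad s⁻¹ ≈ 0.0138 rad s⁻¹.

0.0138 rad s⁻¹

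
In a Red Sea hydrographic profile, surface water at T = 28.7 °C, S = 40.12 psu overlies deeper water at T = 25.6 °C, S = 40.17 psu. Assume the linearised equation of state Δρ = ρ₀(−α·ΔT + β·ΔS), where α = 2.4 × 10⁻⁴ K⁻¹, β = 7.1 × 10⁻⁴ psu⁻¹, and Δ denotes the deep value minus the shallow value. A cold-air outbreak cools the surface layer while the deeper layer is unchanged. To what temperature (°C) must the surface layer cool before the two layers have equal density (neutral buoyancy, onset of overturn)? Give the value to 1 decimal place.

Neutral buoyancy requires Δρ = 0, i.e. −α(T_deep − T_surf′) + β(S_deep − S_surf) = 0.
T_surf′ = T_deep − (β/α)·ΔS = 25.6 − (7.1 × 10⁻⁴/2.4 × 10⁻⁴)·(+0.05) = 25.452 °C.
Cooling required: 28.7 − (25.452) = 3.248 °C.

25.5 °C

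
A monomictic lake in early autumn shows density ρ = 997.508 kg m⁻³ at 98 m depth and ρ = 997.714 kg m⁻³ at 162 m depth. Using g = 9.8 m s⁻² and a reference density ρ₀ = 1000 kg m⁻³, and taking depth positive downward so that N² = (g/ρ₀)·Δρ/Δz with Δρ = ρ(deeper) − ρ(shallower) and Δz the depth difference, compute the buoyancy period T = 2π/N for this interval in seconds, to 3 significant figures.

1.12 × 10³ s

Δρ = 997.714 − 997.508 = 0.206 kg m⁻³ over Δz = 162 − 98 = 64 m.
N² = (9.8/1000) × (0.206/64) = 3.1544 × 10⁻⁵ s⁻².
N = √(3.1544 × 10⁻⁵) = 5.6164 × 10⁻³ rad s⁻¹, so T = 2π/N = 1.1187 × 10³ s ≈ 1.12 × 10³ s.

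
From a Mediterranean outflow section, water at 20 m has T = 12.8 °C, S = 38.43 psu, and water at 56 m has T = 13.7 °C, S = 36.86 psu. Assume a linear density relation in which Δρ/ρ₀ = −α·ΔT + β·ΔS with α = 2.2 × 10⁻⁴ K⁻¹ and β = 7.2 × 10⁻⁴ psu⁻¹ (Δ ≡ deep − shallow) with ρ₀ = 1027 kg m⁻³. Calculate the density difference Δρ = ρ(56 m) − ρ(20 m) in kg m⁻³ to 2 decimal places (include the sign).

-1.36 kg m⁻³

ΔT = +0.9 K, ΔS = -1.57 psu (deep − shallow).
Δρ/ρ₀ = −(2.2 × 10⁻⁴)(+0.9) + (7.2 × 10⁻⁴)(-1.57) = -1.3284 × 10⁻³.
Δρ = 1027 × (-1.3284 × 10⁻³) = -1.36 kg m⁻³.
Negative Δρ: lighter below, statically unstable.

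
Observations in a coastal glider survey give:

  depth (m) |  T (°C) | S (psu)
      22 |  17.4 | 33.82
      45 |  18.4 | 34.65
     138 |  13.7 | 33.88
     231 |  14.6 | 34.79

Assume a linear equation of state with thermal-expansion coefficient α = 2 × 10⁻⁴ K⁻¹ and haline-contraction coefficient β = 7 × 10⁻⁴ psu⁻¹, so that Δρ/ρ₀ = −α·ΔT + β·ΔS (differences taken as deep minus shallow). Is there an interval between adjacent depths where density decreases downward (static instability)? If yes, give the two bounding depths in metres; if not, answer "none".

none

Evaluate Δρ/ρ₀ = −αΔT + βΔS across each adjacent pair:
  22–45 m: −αΔT+βΔS = −(2 × 10⁻⁴)(+1.0)+(7 × 10⁻⁴)(+0.83) = 3.8 × 10⁻⁴ → stable
  45–138 m: −αΔT+βΔS = −(2 × 10⁻⁴)(-4.7)+(7 × 10⁻⁴)(-0.77) = 4.0 × 10⁻⁴ → stable
  138–231 m: −αΔT+βΔS = −(2 × 10⁻⁴)(+0.9)+(7 × 10⁻⁴)(+0.91) = 4.6 × 10⁻⁴ → stable
Every interval has Δρ > 0: the column is stably stratified throughout.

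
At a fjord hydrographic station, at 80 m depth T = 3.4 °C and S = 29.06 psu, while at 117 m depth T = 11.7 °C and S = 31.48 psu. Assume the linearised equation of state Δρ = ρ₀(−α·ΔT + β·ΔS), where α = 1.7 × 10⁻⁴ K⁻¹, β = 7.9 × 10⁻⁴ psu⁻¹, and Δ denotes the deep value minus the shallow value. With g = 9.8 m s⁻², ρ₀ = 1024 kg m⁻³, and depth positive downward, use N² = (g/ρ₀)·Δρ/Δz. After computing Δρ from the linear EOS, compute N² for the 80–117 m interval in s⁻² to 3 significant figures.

ΔT = +8.3 K, ΔS = +2.42 psu (deep − shallow).
Δρ/ρ₀ = −αΔT + βΔS = -1.411 × 10⁻³ + 1.9118 × 10⁻³ = 5.008 × 10⁻⁴, so Δρ ≈ 0.5128 kg m⁻³.
N² = (g/ρ₀)·Δρ/Δz = g·(Δρ/ρ₀)/Δz = 9.8 × 5.008 × 10⁻⁴ / 37 = 1.3264 × 10⁻⁴ s⁻² ≈ 1.33 × 10⁻⁴ s⁻².

1.33 × 10⁻⁴ s⁻²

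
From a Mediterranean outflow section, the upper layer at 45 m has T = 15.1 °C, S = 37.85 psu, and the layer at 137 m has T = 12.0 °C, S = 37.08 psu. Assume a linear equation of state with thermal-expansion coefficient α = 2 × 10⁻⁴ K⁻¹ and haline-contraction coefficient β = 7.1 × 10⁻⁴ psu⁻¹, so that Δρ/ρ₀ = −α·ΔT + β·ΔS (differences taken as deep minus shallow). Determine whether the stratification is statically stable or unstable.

stable

ΔT = 12.0 − 15.1 = -3.1 K and ΔS = 37.08 − 37.85 = -0.77 psu (deep − shallow).
−αΔT = 6.20 × 10⁻⁴; βΔS = -5.467 × 10⁻⁴; sum Δρ/ρ₀ = 7.33 × 10⁻⁵.
Δρ/ρ₀ > 0, so Δρ > 0: deeper water is denser → statically stable.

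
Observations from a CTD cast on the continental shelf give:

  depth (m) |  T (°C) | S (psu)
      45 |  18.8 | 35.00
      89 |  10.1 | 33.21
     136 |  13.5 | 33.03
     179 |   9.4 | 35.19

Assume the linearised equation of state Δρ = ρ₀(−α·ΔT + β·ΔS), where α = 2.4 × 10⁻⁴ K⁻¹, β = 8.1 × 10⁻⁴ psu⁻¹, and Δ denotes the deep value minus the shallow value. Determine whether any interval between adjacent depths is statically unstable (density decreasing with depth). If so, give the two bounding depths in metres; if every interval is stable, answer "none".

89–136 m

Evaluate Δρ/ρ₀ = −αΔT + βΔS across each adjacent pair:
  45–89 m: −αΔT+βΔS = −(2.4 × 10⁻⁴)(-8.7)+(8.1 × 10⁻⁴)(-1.79) = 6.4 × 10⁻⁴ → stable
  89–136 m: −αΔT+βΔS = −(2.4 × 10⁻⁴)(+3.4)+(8.1 × 10⁻⁴)(-0.18) = -9.6 × 10⁻⁴ → UNSTABLE
  136–179 m: −αΔT+βΔS = −(2.4 × 10⁻⁴)(-4.1)+(8.1 × 10⁻⁴)(+2.16) = 2.7 × 10⁻³ → stable
The 89–136 m interval has Δρ < 0: lighter water underlies denser water.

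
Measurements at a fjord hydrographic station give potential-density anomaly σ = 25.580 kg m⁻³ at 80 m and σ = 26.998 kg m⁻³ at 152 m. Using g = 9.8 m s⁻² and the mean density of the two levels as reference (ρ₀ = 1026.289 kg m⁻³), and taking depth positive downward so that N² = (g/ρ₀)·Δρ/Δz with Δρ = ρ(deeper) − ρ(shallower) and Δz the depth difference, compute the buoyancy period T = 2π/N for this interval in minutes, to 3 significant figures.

7.64 min

Δρ = 1026.998 − 1025.580 = 1.418 kg m⁻³ over Δz = 152 − 80 = 72 m.
N² = (9.8/1026.289) × (1.418/72) = 1.8806 × 10⁻⁴ s⁻².
N = √(1.8806 × 10⁻⁴) = 0.013713 rad s⁻¹, so T = 2π/N = 458.19 s = 7.6365 min ≈ 7.64 min.
N² > 0, so the interval is statically stable.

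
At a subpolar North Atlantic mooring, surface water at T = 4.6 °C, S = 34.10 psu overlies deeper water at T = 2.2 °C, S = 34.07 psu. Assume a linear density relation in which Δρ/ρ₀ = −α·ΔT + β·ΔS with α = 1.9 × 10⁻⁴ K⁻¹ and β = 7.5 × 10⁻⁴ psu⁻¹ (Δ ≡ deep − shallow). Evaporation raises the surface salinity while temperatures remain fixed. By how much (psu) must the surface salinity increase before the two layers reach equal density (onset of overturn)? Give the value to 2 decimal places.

Neutral buoyancy requires −α(T_deep − T_surf) + β(S_deep − S_surf′) = 0.
S_surf′ = S_deep − (α/β)·ΔT = 34.07 − (1.9 × 10⁻⁴/7.5 × 10⁻⁴)·(-2.4) = 34.6780 psu.
Increase required: 34.6780 − 34.10 = 0.5780 psu.

0.58 psu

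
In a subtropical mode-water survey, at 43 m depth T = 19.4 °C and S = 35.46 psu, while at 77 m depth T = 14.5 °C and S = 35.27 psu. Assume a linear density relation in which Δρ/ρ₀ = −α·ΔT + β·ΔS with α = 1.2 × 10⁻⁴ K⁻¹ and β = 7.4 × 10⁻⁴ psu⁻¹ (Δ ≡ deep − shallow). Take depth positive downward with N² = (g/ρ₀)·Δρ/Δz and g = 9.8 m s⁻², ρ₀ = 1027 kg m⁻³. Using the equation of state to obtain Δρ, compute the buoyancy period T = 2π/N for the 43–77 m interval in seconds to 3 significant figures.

553 s

ΔT = -4.9 K, ΔS = -0.19 psu (deep − shallow).
Δρ/ρ₀ = −αΔT + βΔS = 5.88 × 10⁻⁴ − 1.406 × 10⁻⁴ = 4.474 × 10⁻⁴, so Δρ ≈ 0.4595 kg m⁻³.
N² = (g/ρ₀)·Δρ/Δz = g·(Δρ/ρ₀)/Δz = 9.8 × 4.474 × 10⁻⁴ / 34 = 1.2896 × 10⁻⁴ s⁻².
N = √(1.2896 × 10⁻⁴) = 0.011356 rad s⁻¹ → T = 2π/N = 553.29 s ≈ 553 s.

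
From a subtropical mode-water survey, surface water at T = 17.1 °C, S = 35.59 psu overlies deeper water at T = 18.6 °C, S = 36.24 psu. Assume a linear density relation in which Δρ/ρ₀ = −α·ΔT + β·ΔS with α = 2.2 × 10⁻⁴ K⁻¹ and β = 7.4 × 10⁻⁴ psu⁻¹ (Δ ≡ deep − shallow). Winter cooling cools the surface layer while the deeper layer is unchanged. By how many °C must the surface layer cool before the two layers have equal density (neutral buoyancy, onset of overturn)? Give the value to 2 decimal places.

0.69 °C

Neutral buoyancy requires Δρ = 0, i.e. −α(T_deep − T_surf′) + β(S_deep − S_surf) = 0.
T_surf′ = T_deep − (β/α)·ΔS = 18.6 − (7.4 × 10⁻⁴/2.2 × 10⁻⁴)·(+0.65) = 16.4136 °C.
Cooling required: 17.1 − (16.4136) = 0.6864 °C.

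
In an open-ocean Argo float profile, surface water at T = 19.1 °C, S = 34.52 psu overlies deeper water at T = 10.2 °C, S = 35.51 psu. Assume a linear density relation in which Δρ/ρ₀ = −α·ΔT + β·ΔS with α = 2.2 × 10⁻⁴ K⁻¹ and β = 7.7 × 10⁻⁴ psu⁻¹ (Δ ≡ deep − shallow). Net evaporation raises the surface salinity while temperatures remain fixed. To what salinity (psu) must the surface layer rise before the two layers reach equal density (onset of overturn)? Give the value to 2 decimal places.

38.05 psu

Neutral buoyancy requires −α(T_deep − T_surf) + β(S_deep − S_surf′) = 0.
S_surf′ = S_deep − (α/β)·ΔT = 35.51 − (2.2 × 10⁻⁴/7.7 × 10⁻⁴)·(-8.9) = 38.0529 psu.
Increase required: 38.0529 − 34.52 = 3.5329 psu.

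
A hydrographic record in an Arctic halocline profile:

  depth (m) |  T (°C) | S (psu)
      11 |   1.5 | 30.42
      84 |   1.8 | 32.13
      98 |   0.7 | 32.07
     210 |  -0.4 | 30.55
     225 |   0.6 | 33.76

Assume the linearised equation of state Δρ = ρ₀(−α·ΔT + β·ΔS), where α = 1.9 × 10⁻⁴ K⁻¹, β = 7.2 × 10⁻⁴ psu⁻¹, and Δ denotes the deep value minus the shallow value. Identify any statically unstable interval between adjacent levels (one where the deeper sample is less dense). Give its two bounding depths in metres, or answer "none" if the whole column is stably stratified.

98–210 m

Evaluate Δρ/ρ₀ = −αΔT + βΔS across each adjacent pair:
  11–84 m: −αΔT+βΔS = −(1.9 × 10⁻⁴)(+0.3)+(7.2 × 10⁻⁴)(+1.71) = 1.2 × 10⁻³ → stable
  84–98 m: −αΔT+βΔS = −(1.9 × 10⁻⁴)(-1.1)+(7.2 × 10⁻⁴)(-0.06) = 1.7 × 10⁻⁴ → stable
  98–210 m: −αΔT+βΔS = −(1.9 × 10⁻⁴)(-1.1)+(7.2 × 10⁻⁴)(-1.52) = -8.9 × 10⁻⁴ → UNSTABLE
  210–225 m: −αΔT+βΔS = −(1.9 × 10⁻⁴)(+1.0)+(7.2 × 10⁻⁴)(+3.21) = 2.1 × 10⁻³ → stable
The 98–210 m interval has Δρ < 0: lighter water underlies denser water.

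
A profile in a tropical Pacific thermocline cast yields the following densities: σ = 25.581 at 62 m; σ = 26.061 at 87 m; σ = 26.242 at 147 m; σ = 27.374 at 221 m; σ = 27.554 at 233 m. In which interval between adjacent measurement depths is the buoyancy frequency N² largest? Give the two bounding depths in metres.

62–87 m

Compute the density gradient over each adjacent pair:
  62–87 m: Δρ/Δz = 0.480/25 = 0.019 kg m⁻⁴
  87–147 m: Δρ/Δz = 0.181/60 = 3.0 × 10⁻³ kg m⁻⁴
  147–221 m: Δρ/Δz = 1.132/74 = 0.015 kg m⁻⁴
  221–233 m: Δρ/Δz = 0.180/12 = 0.015 kg m⁻⁴
The largest gradient is in the 62–87 m interval — the pycnocline.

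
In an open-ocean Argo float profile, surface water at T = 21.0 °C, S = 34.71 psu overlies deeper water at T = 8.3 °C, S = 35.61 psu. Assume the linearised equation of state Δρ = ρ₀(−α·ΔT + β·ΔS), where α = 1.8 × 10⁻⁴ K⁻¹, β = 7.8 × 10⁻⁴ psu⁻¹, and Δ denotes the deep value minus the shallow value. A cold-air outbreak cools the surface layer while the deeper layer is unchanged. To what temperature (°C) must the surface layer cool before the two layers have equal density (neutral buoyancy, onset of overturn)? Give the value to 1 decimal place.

4.4 °C

Neutral buoyancy requires Δρ = 0, i.e. −α(T_deep − T_surf′) + β(S_deep − S_surf) = 0.
T_surf′ = T_deep − (β/α)·ΔS = 8.3 − (7.8 × 10⁻⁴/1.8 × 10⁻⁴)·(+0.90) = 4.400 °C.
Cooling required: 21.0 − (4.400) = 16.600 °C.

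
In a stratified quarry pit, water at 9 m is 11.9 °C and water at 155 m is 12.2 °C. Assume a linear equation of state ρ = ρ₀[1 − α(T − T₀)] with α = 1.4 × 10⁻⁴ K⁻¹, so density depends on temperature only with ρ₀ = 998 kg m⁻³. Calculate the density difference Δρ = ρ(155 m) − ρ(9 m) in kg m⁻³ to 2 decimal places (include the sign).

ΔT = +0.3 K, Δρ/ρ₀ = −αΔT = -4.20 × 10⁻⁵.
Δρ = 998 × (-4.20 × 10⁻⁵) = -0.04 kg m⁻³.
Negative Δρ: lighter below, statically unstable.

-0.04 kg m⁻³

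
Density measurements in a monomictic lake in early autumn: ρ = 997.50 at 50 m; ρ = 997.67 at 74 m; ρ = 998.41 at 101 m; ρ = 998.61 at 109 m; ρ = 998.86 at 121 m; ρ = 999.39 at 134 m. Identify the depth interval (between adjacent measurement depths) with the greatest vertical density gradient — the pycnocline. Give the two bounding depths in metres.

Compute the density gradient over each adjacent pair:
  50–74 m: Δρ/Δz = 0.17/24 = 7.1 × 10⁻³ kg m⁻⁴
  74–101 m: Δρ/Δz = 0.74/27 = 0.027 kg m⁻⁴
  101–109 m: Δρ/Δz = 0.20/8 = 0.025 kg m⁻⁴
  109–121 m: Δρ/Δz = 0.25/12 = 0.021 kg m⁻⁴
  121–134 m: Δρ/Δz = 0.53/13 = 0.041 kg m⁻⁴
The largest gradient is in the 121–134 m interval — the pycnocline.

121–134 m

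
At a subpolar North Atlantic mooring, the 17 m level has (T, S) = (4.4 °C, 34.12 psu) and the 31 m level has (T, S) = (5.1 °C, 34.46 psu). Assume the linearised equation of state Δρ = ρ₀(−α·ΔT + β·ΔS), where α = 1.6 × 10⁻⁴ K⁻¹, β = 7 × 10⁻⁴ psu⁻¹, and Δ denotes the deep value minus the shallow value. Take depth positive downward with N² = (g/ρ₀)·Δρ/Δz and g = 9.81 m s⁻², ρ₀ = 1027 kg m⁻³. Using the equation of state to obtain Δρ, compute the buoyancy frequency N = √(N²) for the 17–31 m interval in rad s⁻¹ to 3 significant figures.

ΔT = +0.7 K, ΔS = +0.34 psu (deep − shallow).
Δρ/ρ₀ = −αΔT + βΔS = -1.12 × 10⁻⁴ + 2.38 × 10⁻⁴ = 1.26 × 10⁻⁴, so Δρ ≈ 0.1294 kg m⁻³.
N² = (g/ρ₀)·Δρ/Δz = g·(Δρ/ρ₀)/Δz = 9.81 × 1.26 × 10⁻⁴ / 14 = 8.8290 × 10⁻⁵ s⁻².
N = √(8.8290 × 10⁻⁵) = 9.3963 × 10⁻³ rad s⁻¹ ≈ 9.40 × 10⁻³ rad s⁻¹.

9.40 × 10⁻³ rad s⁻¹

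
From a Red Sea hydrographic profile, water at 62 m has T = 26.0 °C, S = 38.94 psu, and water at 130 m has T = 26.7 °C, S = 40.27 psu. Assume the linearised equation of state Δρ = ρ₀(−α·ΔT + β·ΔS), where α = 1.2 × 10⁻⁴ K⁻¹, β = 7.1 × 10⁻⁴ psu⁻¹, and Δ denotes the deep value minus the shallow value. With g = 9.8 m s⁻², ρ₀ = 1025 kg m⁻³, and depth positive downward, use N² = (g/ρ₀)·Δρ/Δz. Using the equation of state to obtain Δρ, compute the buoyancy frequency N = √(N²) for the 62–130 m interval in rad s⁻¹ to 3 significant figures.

0.0111 rad s⁻¹

ΔT = +0.7 K, ΔS = +1.33 psu (deep − shallow).
Δρ/ρ₀ = −αΔT + βΔS = -8.40 × 10⁻⁵ + 9.443 × 10⁻⁴ = 8.603 × 10⁻⁴, so Δρ ≈ 0.8818 kg m⁻³.
N² = (g/ρ₀)·Δρ/Δz = g·(Δρ/ρ₀)/Δz = 9.8 × 8.603 × 10⁻⁴ / 68 = 1.2398 × 10⁻⁴ s⁻².
N = √(1.2398 × 10⁻⁴) = 0.011135 rad s⁻¹ ≈ 0.0111 rad s⁻¹.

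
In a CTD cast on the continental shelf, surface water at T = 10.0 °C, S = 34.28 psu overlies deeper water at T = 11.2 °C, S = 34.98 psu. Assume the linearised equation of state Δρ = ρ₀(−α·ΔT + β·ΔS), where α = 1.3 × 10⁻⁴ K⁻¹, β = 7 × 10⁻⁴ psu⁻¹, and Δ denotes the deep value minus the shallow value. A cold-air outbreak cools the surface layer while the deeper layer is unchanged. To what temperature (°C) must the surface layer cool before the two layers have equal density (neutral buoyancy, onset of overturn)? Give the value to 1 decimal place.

7.4 °C

Neutral buoyancy requires Δρ = 0, i.e. −α(T_deep − T_surf′) + β(S_deep − S_surf) = 0.
T_surf′ = T_deep − (β/α)·ΔS = 11.2 − (7 × 10⁻⁴/1.3 × 10⁻⁴)·(+0.70) = 7.431 °C.
Cooling required: 10.0 − (7.431) = 2.569 °C.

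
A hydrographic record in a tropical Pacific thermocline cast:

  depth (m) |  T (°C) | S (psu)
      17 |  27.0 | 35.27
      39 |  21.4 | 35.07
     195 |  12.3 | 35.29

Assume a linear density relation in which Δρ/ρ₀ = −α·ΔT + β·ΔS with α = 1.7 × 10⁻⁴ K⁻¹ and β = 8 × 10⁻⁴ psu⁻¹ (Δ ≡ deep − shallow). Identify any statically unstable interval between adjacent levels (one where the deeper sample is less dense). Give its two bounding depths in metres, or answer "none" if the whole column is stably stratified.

none

Evaluate Δρ/ρ₀ = −αΔT + βΔS across each adjacent pair:
  17–39 m: −αΔT+βΔS = −(1.7 × 10⁻⁴)(-5.6)+(8 × 10⁻⁴)(-0.20) = 7.9 × 10⁻⁴ → stable
  39–195 m: −αΔT+βΔS = −(1.7 × 10⁻⁴)(-9.1)+(8 × 10⁻⁴)(+0.22) = 1.7 × 10⁻³ → stable
Every interval has Δρ > 0: the column is stably stratified throughout.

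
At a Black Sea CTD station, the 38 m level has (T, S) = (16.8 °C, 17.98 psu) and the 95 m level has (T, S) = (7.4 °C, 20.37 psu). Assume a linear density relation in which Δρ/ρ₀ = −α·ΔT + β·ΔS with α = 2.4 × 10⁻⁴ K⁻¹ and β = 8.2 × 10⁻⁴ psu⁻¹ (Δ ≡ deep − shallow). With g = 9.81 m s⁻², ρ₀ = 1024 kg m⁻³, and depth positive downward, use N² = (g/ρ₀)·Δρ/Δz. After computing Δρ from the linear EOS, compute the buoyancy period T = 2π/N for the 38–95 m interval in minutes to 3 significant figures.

3.89 min

ΔT = -9.4 K, ΔS = +2.39 psu (deep − shallow).
Δρ/ρ₀ = −αΔT + βΔS = 2.256 × 10⁻³ + 1.9598 × 10⁻³ = 4.2158 × 10⁻³, so Δρ ≈ 4.317 kg m⁻³.
N² = (g/ρ₀)·Δρ/Δz = g·(Δρ/ρ₀)/Δz = 9.81 × 4.2158 × 10⁻³ / 57 = 7.2556 × 10⁻⁴ s⁻².
N = √(7.2556 × 10⁻⁴) = 0.026936 rad s⁻¹ → T = 2π/N = 233.26 s = 3.8877 min ≈ 3.89 min.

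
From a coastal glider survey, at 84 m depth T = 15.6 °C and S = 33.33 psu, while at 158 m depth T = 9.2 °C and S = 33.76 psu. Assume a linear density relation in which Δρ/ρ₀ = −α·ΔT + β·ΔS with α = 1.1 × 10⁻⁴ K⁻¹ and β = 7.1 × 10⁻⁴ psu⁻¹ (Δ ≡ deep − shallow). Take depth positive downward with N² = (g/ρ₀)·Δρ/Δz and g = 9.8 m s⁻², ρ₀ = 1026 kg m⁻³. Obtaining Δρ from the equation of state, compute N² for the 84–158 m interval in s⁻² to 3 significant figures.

1.34 × 10⁻⁴ s⁻²

ΔT = -6.4 K, ΔS = +0.43 psu (deep − shallow).
Δρ/ρ₀ = −αΔT + βΔS = 7.04 × 10⁻⁴ + 3.053 × 10⁻⁴ = 1.0093 × 10⁻³, so Δρ ≈ 1.036 kg m⁻³.
N² = (g/ρ₀)·Δρ/Δz = g·(Δρ/ρ₀)/Δz = 9.8 × 1.0093 × 10⁻³ / 74 = 1.3366 × 10⁻⁴ s⁻² ≈ 1.34 × 10⁻⁴ s⁻².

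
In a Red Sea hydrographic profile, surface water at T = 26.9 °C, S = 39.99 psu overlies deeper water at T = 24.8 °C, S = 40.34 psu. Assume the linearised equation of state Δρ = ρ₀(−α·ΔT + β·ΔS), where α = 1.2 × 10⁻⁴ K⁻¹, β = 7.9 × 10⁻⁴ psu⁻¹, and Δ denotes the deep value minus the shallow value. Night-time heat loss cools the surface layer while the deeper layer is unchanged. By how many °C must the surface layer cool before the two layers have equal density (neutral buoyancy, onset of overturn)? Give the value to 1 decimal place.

4.4 °C

Neutral buoyancy requires Δρ = 0, i.e. −α(T_deep − T_surf′) + β(S_deep − S_surf) = 0.
T_surf′ = T_deep − (β/α)·ΔS = 24.8 − (7.9 × 10⁻⁴/1.2 × 10⁻⁴)·(+0.35) = 22.496 °C.
Cooling required: 26.9 − (22.496) = 4.404 °C.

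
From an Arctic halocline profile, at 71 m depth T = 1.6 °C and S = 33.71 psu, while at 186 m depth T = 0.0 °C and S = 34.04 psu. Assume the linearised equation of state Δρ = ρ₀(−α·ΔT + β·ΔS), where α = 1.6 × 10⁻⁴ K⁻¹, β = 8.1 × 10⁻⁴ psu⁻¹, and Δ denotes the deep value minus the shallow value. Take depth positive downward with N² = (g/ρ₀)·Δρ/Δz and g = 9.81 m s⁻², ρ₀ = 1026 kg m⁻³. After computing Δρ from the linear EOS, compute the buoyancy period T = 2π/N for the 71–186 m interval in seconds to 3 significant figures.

ΔT = -1.6 K, ΔS = +0.33 psu (deep − shallow).
Δρ/ρ₀ = −αΔT + βΔS = 2.56 × 10⁻⁴ + 2.673 × 10⁻⁴ = 5.233 × 10⁻⁴, so Δρ ≈ 0.5369 kg m⁻³.
N² = (g/ρ₀)·Δρ/Δz = g·(Δρ/ρ₀)/Δz = 9.81 × 5.233 × 10⁻⁴ / 115 = 4.4640 × 10⁻⁵ s⁻².
N = √(4.4640 × 10⁻⁵) = 6.6813 × 10⁻³ rad s⁻¹ → T = 2π/N = 940.41 s ≈ 940 s.

940 s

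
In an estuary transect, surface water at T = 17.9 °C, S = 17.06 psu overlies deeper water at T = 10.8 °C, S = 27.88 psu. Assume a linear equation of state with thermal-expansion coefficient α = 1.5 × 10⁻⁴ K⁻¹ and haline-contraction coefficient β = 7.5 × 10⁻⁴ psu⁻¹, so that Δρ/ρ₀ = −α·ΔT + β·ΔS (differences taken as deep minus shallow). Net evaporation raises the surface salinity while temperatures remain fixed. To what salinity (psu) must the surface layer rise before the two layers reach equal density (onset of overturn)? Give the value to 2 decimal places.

Neutral buoyancy requires −α(T_deep − T_surf) + β(S_deep − S_surf′) = 0.
S_surf′ = S_deep − (α/β)·ΔT = 27.88 − (1.5 × 10⁻⁴/7.5 × 10⁻⁴)·(-7.1) = 29.3000 psu.
Increase required: 29.3000 − 17.06 = 12.2400 psu.

29.30 psu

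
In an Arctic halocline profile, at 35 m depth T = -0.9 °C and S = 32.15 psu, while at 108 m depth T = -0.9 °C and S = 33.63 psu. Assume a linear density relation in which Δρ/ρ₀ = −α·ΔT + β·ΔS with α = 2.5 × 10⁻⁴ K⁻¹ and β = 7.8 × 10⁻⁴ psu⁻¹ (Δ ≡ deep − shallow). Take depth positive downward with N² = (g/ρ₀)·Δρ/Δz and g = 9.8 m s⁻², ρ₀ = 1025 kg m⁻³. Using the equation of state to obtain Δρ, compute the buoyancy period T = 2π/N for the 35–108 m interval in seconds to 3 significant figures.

505 s

ΔT = +0.0 K, ΔS = +1.48 psu (deep − shallow).
Δρ/ρ₀ = −αΔT + βΔS = 0 + 1.1544 × 10⁻³ = 1.1544 × 10⁻³, so Δρ ≈ 1.183 kg m⁻³.
N² = (g/ρ₀)·Δρ/Δz = g·(Δρ/ρ₀)/Δz = 9.8 × 1.1544 × 10⁻³ / 73 = 1.5497 × 10⁻⁴ s⁻².
N = √(1.5497 × 10⁻⁴) = 0.012449 rad s⁻¹ → T = 2π/N = 504.71 s ≈ 505 s.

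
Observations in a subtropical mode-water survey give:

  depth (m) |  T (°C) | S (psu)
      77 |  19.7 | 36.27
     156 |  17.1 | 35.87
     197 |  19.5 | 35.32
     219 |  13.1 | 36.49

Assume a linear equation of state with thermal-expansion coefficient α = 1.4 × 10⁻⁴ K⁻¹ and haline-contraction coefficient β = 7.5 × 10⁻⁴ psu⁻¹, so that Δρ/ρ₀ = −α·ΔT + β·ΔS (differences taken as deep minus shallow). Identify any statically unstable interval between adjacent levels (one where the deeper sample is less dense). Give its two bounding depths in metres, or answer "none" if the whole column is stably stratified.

156–197 m

Evaluate Δρ/ρ₀ = −αΔT + βΔS across each adjacent pair:
  77–156 m: −αΔT+βΔS = −(1.4 × 10⁻⁴)(-2.6)+(7.5 × 10⁻⁴)(-0.40) = 6.4 × 10⁻⁵ → stable
  156–197 m: −αΔT+βΔS = −(1.4 × 10⁻⁴)(+2.4)+(7.5 × 10⁻⁴)(-0.55) = -7.5 × 10⁻⁴ → UNSTABLE
  197–219 m: −αΔT+βΔS = −(1.4 × 10⁻⁴)(-6.4)+(7.5 × 10⁻⁴)(+1.17) = 1.8 × 10⁻³ → stable
The 156–197 m interval has Δρ < 0: lighter water underlies denser water.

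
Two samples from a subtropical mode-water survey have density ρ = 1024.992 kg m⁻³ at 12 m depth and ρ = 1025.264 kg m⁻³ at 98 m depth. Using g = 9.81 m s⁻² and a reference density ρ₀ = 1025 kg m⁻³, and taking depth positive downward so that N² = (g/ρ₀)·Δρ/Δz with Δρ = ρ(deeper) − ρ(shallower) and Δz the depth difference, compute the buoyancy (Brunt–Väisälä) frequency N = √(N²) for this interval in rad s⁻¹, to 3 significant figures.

Δρ = 1025.264 − 1024.992 = 0.272 kg m⁻³ over Δz = 98 − 12 = 86 m.
N² = (9.81/1025) × (0.272/86) = 3.0270 × 10⁻⁵ s⁻².
N = √(3.0270 × 10⁻⁵) = 5.5018 × 10⁻³ rad s⁻¹ ≈ 5.50 × 10⁻³ rad s⁻¹.

5.50 × 10⁻³ rad s⁻¹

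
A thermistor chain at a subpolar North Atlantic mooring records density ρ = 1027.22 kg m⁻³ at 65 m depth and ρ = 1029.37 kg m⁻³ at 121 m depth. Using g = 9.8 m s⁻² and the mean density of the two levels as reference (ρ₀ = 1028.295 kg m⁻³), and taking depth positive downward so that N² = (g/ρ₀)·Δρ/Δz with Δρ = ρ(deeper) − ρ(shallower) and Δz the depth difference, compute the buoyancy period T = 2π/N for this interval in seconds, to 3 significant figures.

328 s

Δρ = 1029.37 − 1027.22 = 2.15 kg m⁻³ over Δz = 121 − 65 = 56 m.
N² = (9.8/1028.295) × (2.15/56) = 3.6590 × 10⁻⁴ s⁻².
N = √(3.6590 × 10⁻⁴) = 0.019129 rad s⁻¹, so T = 2π/N = 328.46 s ≈ 328 s.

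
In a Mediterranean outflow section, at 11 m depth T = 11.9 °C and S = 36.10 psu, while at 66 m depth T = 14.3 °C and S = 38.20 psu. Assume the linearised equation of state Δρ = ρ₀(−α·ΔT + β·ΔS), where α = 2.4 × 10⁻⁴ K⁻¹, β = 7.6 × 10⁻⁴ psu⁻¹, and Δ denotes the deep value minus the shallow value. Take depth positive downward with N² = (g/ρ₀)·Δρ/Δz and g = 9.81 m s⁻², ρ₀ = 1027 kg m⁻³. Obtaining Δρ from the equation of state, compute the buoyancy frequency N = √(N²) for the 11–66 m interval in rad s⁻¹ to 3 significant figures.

ΔT = +2.4 K, ΔS = +2.10 psu (deep − shallow).
Δρ/ρ₀ = −αΔT + βΔS = -5.76 × 10⁻⁴ + 1.596 × 10⁻³ = 1.02 × 10⁻³, so Δρ ≈ 1.048 kg m⁻³.
N² = (g/ρ₀)·Δρ/Δz = g·(Δρ/ρ₀)/Δz = 9.81 × 1.02 × 10⁻³ / 55 = 1.8193 × 10⁻⁴ s⁻².
N = √(1.8193 × 10⁻⁴) = 0.013488 rad s⁻¹ ≈ 0.0135 rad s⁻¹.

0.0135 rad s⁻¹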